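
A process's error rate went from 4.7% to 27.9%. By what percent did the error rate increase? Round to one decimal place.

The change is 27.9 − 4.7 = 23.2 percentage points.
Relative to the original 4.7%, that is 23.2 ÷ 4.7 ≈ 493.6%.
So the error rate rose by 493.6%.

493.6%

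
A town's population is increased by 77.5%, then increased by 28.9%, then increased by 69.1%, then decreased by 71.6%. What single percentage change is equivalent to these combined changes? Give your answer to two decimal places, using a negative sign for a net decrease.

A 77.5% increase multiplies by 1.775.
Then a 28.9% increase: 1.775 × 1.289 = 2.287975.
Then a 69.1% increase: 2.287975 × 1.691 = 3.868965725.
Then a 71.6% decrease: 3.868965725 × 0.284 = 1.0987862659.
Overall factor 1.0987862659, i.e. 9.88%.

9.88%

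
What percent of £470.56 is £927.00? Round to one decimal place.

£927.00 ÷ £470.56 ≈ 197.0%.

197.0%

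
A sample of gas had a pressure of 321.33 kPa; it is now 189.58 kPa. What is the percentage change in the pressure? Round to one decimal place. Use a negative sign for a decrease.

Change: 189.58 − 321.33 = -131.75.
Relative to the original: -131.75 ÷ 321.33 ≈ -41.0%.

-41.0%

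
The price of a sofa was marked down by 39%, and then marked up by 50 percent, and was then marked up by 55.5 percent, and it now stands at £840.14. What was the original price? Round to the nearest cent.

The overall multiplier applied was 0.61 × 1.5 × 1.555 = 1.422825.
So the original price was £840.14 ÷ 1.422825 ≈ £590.47.

£590.47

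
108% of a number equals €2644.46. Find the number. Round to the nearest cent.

€2448.57

€2644.46 ÷ 1.08 ≈ €2448.57.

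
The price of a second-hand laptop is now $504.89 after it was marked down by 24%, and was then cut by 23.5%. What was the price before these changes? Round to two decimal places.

Undoing the 23.5% decrease: $504.89 ÷ 0.765 ≈ $659.986928.
Undoing the 24% decrease: $659.986928 ÷ 0.76 ≈ $868.40.

$868.40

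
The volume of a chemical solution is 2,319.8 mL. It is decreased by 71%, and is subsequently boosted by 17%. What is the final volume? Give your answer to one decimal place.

Each change multiplies by a factor: 0.29 × 1.17 = 0.3393.
2,319.8 × 0.3393 = 787.10814 ≈ 787.1.

787.1 mL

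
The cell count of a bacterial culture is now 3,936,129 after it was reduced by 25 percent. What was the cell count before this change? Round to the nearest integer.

5,248,172

The overall multiplier applied was 0.75.
So the original cell count was 3,936,129 ÷ 0.75 = 5,248,172.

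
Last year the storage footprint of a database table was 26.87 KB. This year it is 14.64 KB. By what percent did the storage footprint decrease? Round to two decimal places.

45.52%

Change: 14.64 − 26.87 = -12.23.
Relative to the original: -12.23 ÷ 26.87 ≈ -45.52%.
So the storage footprint decreased by 45.52%.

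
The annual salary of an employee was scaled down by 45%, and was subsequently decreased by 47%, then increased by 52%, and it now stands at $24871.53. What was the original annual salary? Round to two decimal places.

Undoing the 52% increase: $24871.53 ÷ 1.52 ≈ $16362.848684.
Undoing the 47% decrease: $16362.848684 ÷ 0.53 ≈ $30873.299404.
Undoing the 45% decrease: $30873.299404 ÷ 0.55 ≈ $56133.27.

$56133.27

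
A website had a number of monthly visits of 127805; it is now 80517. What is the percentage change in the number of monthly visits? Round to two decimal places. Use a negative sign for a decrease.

Change: 80517 − 127805 = -47288.
Relative to the original: -47288 ÷ 127805 ≈ -37.00%.

-37.00%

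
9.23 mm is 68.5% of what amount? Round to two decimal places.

13.47 mm

9.23 mm ÷ 0.685 ≈ 13.47 mm.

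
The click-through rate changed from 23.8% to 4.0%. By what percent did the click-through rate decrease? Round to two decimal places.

83.19%

The change is 4.0 − 23.8 = -19.8 percentage points.
Relative to the original 23.8%, that is -19.8 ÷ 23.8 ≈ -83.19%.
So the click-through rate fell by 83.19%.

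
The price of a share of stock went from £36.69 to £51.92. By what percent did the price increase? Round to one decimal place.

41.5%

Change: £51.92 − £36.69 = £15.23.
Relative to the original: £15.23 ÷ £36.69 ≈ 41.5%.
So the price increased by 41.5%.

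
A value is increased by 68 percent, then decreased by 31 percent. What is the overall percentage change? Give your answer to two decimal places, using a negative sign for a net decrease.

A 68% increase multiplies by 1.68.
Then a 31% decrease: 1.68 × 0.69 = 1.1592.
Overall factor 1.1592, i.e. 15.92%.

15.92%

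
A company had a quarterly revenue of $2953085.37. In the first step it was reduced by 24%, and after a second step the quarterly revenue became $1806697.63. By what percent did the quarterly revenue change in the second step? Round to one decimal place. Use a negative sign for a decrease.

-19.5%

After the first step: $2953085.37 × 0.76 = $2244344.8812.
Second-step multiplier: $1806697.63 ÷ $2244344.8812 ≈ 0.805.
That is a change of -19.5%.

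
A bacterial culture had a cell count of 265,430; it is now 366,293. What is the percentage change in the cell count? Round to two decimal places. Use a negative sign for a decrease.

38.00%

Change: 366,293 − 265,430 = 100,863.
Relative to the original: 100,863 ÷ 265,430 ≈ 38.00%.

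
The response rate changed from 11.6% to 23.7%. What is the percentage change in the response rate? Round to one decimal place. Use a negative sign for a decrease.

104.3%

The change is 23.7 − 11.6 = 12.1 percentage points.
Relative to the original 11.6%, that is 12.1 ÷ 11.6 ≈ 104.3%.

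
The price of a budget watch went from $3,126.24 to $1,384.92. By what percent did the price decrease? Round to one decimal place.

55.7%

Change: $1,384.92 − $3,126.24 = -$1,741.32.
Relative to the original: -$1,741.32 ÷ $3,126.24 ≈ -55.7%.
So the price decreased by 55.7%.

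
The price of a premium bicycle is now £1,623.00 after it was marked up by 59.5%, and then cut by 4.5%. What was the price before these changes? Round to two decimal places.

The overall multiplier applied was 1.595 × 0.955 = 1.523225.
So the original price was £1,623.00 ÷ 1.523225 ≈ £1,065.50.

£1,065.50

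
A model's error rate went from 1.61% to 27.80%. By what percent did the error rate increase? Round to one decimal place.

1626.7%

The change is 27.80 − 1.61 = 26.19 percentage points.
Relative to the original 1.61%, that is 26.19 ÷ 1.61 ≈ 1626.7%.
So the error rate rose by 1626.7%.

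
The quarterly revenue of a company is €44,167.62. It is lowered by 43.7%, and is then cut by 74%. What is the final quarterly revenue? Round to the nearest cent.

€6,465.26

Each change multiplies by a factor: 0.563 × 0.26 = 0.14638.
€44,167.62 × 0.14638 = €6465.2562156 ≈ €6,465.26.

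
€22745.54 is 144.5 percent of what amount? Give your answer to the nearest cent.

€15740.86

€22745.54 ÷ 1.445 ≈ €15740.86.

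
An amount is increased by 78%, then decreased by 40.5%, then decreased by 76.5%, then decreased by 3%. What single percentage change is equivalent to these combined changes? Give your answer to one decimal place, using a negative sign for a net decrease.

The combined multiplier is 1.78 × 0.595 × 0.235 × 0.97 = 0.241421845.
That corresponds to a decrease of 75.9%.

-75.9%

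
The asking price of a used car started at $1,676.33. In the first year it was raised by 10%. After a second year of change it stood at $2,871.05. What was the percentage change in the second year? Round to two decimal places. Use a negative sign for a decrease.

After the first year: $1,676.33 × 1.1 = $1843.963.
Second-year multiplier: $2,871.05 ÷ $1843.963 ≈ 1.557.
That is a change of 55.70%.

55.70%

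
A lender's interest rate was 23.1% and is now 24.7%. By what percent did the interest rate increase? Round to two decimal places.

The change is 24.7 − 23.1 = 1.6 percentage points.
Relative to the original 23.1%, that is 1.6 ÷ 23.1 ≈ 6.93%.
So the interest rate rose by 6.93%.

6.93%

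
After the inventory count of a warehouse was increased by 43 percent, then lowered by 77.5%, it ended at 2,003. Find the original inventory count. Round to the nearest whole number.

The overall multiplier applied was 1.43 × 0.225 = 0.32175.
So the original inventory count was 2,003 ÷ 0.32175 ≈ 6,225.

6,225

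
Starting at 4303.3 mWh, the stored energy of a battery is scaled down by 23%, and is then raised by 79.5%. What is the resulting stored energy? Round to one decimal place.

Each change multiplies by a factor: 0.77 × 1.795 = 1.38215.
4303.3 × 1.38215 = 5947.806095 ≈ 5947.8.

5947.8 mWh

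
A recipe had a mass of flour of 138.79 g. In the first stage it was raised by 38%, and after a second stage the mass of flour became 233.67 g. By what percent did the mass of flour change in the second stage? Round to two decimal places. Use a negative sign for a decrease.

22.00%

After the first stage: 138.79 × 1.38 = 191.5302.
Second-stage multiplier: 233.67 ÷ 191.5302 ≈ 1.220016.
That is a change of 22.00%.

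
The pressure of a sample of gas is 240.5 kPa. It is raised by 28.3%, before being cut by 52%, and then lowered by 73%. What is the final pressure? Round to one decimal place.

Each change multiplies by a factor: 1.283 × 0.48 × 0.27 = 0.1662768.
240.5 × 0.1662768 = 39.9895704 ≈ 40.0.

40.0 kPa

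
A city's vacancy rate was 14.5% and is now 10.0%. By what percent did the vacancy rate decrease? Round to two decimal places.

31.03%

The change is 10.0 − 14.5 = -4.5 percentage points.
Relative to the original 14.5%, that is -4.5 ÷ 14.5 ≈ -31.03%.
So the vacancy rate fell by 31.03%.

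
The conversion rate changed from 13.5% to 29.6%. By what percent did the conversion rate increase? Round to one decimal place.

119.3%

The change is 29.6 − 13.5 = 16.1 percentage points.
Relative to the original 13.5%, that is 16.1 ÷ 13.5 ≈ 119.3%.
So the conversion rate rose by 119.3%.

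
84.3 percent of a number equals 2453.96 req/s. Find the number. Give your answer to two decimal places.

2910.98 req/s

2453.96 req/s ÷ 0.843 ≈ 2910.98 req/s.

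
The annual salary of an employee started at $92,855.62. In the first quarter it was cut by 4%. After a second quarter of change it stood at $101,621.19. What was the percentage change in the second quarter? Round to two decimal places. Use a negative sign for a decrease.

14.00%

After the first quarter: $92,855.62 × 0.96 = $89141.3952.
Second-quarter multiplier: $101,621.19 ÷ $89141.3952 ≈ 1.14.
That is a change of 14.00%.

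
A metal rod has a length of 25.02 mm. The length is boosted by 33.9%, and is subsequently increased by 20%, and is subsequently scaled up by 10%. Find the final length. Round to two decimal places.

Each change multiplies by a factor: 1.339 × 1.2 × 1.1 = 1.76748.
25.02 × 1.76748 = 44.2223496 ≈ 44.22.

44.22 mm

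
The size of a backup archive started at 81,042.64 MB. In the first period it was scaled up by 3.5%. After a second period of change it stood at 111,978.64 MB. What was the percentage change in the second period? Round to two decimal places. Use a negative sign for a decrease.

After the first period: 81,042.64 × 1.035 = 83879.1324.
Second-period multiplier: 111,978.64 ÷ 83879.1324 ≈ 1.335.
That is a change of 33.50%.

33.50%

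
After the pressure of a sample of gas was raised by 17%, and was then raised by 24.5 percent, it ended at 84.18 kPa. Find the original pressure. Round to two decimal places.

The overall multiplier applied was 1.17 × 1.245 = 1.45665.
So the original pressure was 84.18 ÷ 1.45665 ≈ 57.79 kPa.

57.79 kPa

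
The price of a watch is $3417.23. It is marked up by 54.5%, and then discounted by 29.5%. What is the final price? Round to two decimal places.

$3722.13

Each change multiplies by a factor: 1.545 × 0.705 = 1.089225.
$3417.23 × 1.089225 = $3722.13234675 ≈ $3722.13.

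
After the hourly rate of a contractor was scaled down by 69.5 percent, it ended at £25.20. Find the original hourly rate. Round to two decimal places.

£82.62

The overall multiplier applied was 0.305.
So the original hourly rate was £25.20 ÷ 0.305 ≈ £82.62.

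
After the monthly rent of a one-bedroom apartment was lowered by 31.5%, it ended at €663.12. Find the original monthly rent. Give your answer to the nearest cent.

The overall multiplier applied was 0.685.
So the original monthly rent was €663.12 ÷ 0.685 ≈ €968.06.

€968.06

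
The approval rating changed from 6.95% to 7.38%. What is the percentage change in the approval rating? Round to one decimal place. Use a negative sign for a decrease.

6.2%

The change is 7.38 − 6.95 = 0.43 percentage points.
Relative to the original 6.95%, that is 0.43 ÷ 6.95 ≈ 6.2%.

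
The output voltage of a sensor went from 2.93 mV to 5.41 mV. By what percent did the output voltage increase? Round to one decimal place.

84.6%

Change: 5.41 − 2.93 = 2.48.
Relative to the original: 2.48 ÷ 2.93 ≈ 84.6%.
So the output voltage increased by 84.6%.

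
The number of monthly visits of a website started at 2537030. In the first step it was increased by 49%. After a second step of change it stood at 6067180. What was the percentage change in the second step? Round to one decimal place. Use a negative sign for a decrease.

After the first step: 2537030 × 1.49 = 3780174.7.
Second-step multiplier: 6067180 ÷ 3780174.7 ≈ 1.605.
That is a change of 60.5%.

60.5%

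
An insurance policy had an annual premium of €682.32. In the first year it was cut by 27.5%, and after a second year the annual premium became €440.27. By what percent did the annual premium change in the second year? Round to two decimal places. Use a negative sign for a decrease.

-11.00%

After the first year: €682.32 × 0.725 = €494.682.
Second-year multiplier: €440.27 ÷ €494.682 ≈ 0.890006.
That is a change of -11.00%.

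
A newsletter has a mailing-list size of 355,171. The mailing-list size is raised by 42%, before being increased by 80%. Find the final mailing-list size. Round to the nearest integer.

Each change multiplies by a factor: 1.42 × 1.8 = 2.556.
355,171 × 2.556 = 907817.076 ≈ 907,817.

907,817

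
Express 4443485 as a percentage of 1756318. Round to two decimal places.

4443485 ÷ 1756318 ≈ 253.00%.

253.00%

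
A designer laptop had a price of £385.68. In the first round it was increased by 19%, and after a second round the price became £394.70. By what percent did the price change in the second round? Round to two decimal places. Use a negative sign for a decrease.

After the first round: £385.68 × 1.19 = £458.9592.
Second-round multiplier: £394.70 ÷ £458.9592 ≈ 0.859989.
That is a change of -14.00%.

-14.00%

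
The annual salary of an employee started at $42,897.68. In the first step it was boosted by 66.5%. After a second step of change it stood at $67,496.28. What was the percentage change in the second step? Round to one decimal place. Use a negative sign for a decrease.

After the first step: $42,897.68 × 1.665 = $71424.6372.
Second-step multiplier: $67,496.28 ÷ $71424.6372 ≈ 0.945.
That is a change of -5.5%.

-5.5%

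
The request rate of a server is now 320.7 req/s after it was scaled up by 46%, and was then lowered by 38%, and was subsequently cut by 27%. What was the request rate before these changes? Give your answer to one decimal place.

The overall multiplier applied was 1.46 × 0.62 × 0.73 = 0.660796.
So the original request rate was 320.7 ÷ 0.660796 ≈ 485.3 req/s.

485.3 req/s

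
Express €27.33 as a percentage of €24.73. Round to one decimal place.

110.5%

€27.33 ÷ €24.73 ≈ 110.5%.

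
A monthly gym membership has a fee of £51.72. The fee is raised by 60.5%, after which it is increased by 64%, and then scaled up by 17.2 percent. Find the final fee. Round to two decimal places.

£159.55

After the 60.5% increase: £51.72 × 1.605 = £83.0106.
Apply the 64% increase: £83.0106 × 1.64 = £136.137384.
Apply the 17.2% increase: £136.137384 × 1.172 = £159.553014048 ≈ £159.55.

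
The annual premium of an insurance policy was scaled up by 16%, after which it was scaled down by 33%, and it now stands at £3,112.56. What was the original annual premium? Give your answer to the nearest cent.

£4,004.84

The overall multiplier applied was 1.16 × 0.67 = 0.7772.
So the original annual premium was £3,112.56 ÷ 0.7772 ≈ £4,004.84.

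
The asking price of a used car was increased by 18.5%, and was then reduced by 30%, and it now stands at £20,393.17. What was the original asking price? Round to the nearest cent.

£24,584.89

The overall multiplier applied was 1.185 × 0.7 = 0.8295.
So the original asking price was £20,393.17 ÷ 0.8295 ≈ £24,584.89.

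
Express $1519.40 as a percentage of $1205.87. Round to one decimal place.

$1519.40 ÷ $1205.87 ≈ 126.0%.

126.0%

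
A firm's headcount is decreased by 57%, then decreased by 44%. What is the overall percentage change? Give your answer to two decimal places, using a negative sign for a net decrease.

-75.92%

The combined multiplier is 0.43 × 0.56 = 0.2408.
That corresponds to a decrease of 75.92%.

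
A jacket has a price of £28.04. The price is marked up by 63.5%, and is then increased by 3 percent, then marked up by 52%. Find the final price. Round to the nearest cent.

£71.78

Each change multiplies by a factor: 1.635 × 1.03 × 1.52 = 2.559756.
£28.04 × 2.559756 = £71.77555824 ≈ £71.78.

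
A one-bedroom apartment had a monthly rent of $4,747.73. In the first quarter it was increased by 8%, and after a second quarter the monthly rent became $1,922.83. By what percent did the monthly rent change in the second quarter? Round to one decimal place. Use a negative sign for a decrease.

After the first quarter: $4,747.73 × 1.08 = $5127.5484.
Second-quarter multiplier: $1,922.83 ÷ $5127.5484 ≈ 0.375.
That is a change of -62.5%.

-62.5%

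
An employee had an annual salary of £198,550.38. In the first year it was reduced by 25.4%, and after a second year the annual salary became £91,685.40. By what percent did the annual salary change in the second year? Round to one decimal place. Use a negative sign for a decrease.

After the first year: £198,550.38 × 0.746 = £148118.58348.
Second-year multiplier: £91,685.40 ÷ £148118.58348 ≈ 0.619.
That is a change of -38.1%.

-38.1%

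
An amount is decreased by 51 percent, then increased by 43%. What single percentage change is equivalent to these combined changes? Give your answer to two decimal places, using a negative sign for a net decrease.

-29.93%

A 51% decrease multiplies by 0.49.
Then a 43% increase: 0.49 × 1.43 = 0.7007.
Overall factor 0.7007, i.e. -29.93%.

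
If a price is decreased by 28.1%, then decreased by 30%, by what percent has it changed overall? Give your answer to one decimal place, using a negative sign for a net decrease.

-49.7%

The combined multiplier is 0.719 × 0.7 = 0.5033.
That corresponds to a decrease of 49.7%.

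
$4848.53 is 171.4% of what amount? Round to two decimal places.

$2828.78

$4848.53 ÷ 1.714 ≈ $2828.78.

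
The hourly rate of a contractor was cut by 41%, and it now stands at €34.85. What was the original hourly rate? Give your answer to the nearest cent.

The overall multiplier applied was 0.59.
So the original hourly rate was €34.85 ÷ 0.59 ≈ €59.07.

€59.07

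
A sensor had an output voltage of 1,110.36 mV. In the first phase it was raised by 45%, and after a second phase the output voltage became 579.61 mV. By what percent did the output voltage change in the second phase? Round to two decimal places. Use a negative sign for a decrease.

After the first phase: 1,110.36 × 1.45 = 1610.022.
Second-phase multiplier: 579.61 ÷ 1610.022 ≈ 0.360001.
That is a change of -64.00%.

-64.00%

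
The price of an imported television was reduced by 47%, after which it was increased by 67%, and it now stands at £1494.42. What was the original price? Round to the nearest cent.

Undoing the 67% increase: £1494.42 ÷ 1.67 ≈ £894.862275.
Undoing the 47% decrease: £894.862275 ÷ 0.53 ≈ £1688.42.

£1688.42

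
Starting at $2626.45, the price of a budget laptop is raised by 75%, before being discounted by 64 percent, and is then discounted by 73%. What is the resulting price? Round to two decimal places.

$446.76

Apply the 75% increase: $2626.45 × 1.75 = $4596.2875.
Apply the 64% decrease: $4596.2875 × 0.36 = $1654.6635.
After the 73% decrease: $1654.6635 × 0.27 = $446.759145 ≈ $446.76.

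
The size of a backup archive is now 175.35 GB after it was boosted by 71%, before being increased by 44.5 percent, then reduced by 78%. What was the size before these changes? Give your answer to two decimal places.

Undoing the 78% decrease: 175.35 ÷ 0.22 ≈ 797.045455.
Undoing the 44.5% increase: 797.045455 ÷ 1.445 ≈ 551.58855.
Undoing the 71% increase: 551.58855 ÷ 1.71 ≈ 322.57 GB.

322.57 GB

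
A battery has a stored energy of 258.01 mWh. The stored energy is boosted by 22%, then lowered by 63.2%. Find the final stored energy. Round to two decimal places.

115.84 mWh

Each change multiplies by a factor: 1.22 × 0.368 = 0.44896.
258.01 × 0.44896 = 115.8361696 ≈ 115.84.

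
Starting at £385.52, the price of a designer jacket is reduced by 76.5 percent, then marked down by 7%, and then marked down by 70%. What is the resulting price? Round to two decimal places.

Each change multiplies by a factor: 0.235 × 0.93 × 0.3 = 0.065565.
£385.52 × 0.065565 = £25.2766188 ≈ £25.28.

£25.28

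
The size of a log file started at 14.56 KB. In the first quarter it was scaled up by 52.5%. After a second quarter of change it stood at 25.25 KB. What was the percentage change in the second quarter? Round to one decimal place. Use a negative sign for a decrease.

After the first quarter: 14.56 × 1.525 = 22.204.
Second-quarter multiplier: 25.25 ÷ 22.204 ≈ 1.13718.
That is a change of 13.7%.

13.7%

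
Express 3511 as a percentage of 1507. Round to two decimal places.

3511 ÷ 1507 ≈ 232.98%.

232.98%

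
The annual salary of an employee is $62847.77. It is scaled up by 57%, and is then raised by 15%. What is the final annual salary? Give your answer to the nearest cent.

After the 57% increase: $62847.77 × 1.57 = $98670.9989.
Apply the 15% increase: $98670.9989 × 1.15 = $113471.648735 ≈ $113471.65.

$113471.65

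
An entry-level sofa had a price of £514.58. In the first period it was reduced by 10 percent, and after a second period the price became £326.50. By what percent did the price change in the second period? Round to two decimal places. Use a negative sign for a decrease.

-29.50%

After the first period: £514.58 × 0.9 = £463.122.
Second-period multiplier: £326.50 ÷ £463.122 ≈ 0.704998.
That is a change of -29.50%.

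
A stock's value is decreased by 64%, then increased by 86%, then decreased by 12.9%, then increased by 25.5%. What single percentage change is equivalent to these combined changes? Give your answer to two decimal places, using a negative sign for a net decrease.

-26.81%

The combined multiplier is 0.36 × 1.86 × 0.871 × 1.255 = 0.731943108.
That corresponds to a decrease of 26.81%.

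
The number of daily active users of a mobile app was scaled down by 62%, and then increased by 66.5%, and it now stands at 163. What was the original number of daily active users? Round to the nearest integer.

The overall multiplier applied was 0.38 × 1.665 = 0.6327.
So the original number of daily active users was 163 ÷ 0.6327 ≈ 258.

258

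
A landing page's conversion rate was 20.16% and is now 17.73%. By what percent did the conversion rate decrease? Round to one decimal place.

12.1%

The change is 17.73 − 20.16 = -2.43 percentage points.
Relative to the original 20.16%, that is -2.43 ÷ 20.16 ≈ -12.1%.
So the conversion rate fell by 12.1%.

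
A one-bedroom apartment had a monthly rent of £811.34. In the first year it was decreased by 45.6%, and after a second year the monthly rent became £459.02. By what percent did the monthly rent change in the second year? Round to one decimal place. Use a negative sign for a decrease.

4.0%

After the first year: £811.34 × 0.544 = £441.36896.
Second-year multiplier: £459.02 ÷ £441.36896 ≈ 1.03999.
That is a change of 4.0%.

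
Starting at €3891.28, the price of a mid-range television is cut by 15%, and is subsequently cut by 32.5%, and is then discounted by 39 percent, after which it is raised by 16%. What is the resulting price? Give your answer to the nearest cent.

€1579.80

After the 15% decrease: €3891.28 × 0.85 = €3307.588.
32.5% decrease: €3307.588 × 0.675 = €2232.6219.
After the 39% decrease: €2232.6219 × 0.61 = €1361.899359.
16% increase: €1361.899359 × 1.16 = €1579.80325644 ≈ €1579.80.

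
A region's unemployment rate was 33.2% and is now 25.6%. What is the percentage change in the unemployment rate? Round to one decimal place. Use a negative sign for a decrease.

The change is 25.6 − 33.2 = -7.6 percentage points.
Relative to the original 33.2%, that is -7.6 ÷ 33.2 ≈ -22.9%.

-22.9%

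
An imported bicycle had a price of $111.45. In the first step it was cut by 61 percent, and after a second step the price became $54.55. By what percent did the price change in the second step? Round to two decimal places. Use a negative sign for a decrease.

25.50%

After the first step: $111.45 × 0.39 = $43.4655.
Second-step multiplier: $54.55 ÷ $43.4655 ≈ 1.255018.
That is a change of 25.50%.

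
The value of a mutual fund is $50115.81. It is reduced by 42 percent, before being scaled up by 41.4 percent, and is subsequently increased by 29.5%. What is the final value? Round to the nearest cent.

$53225.77

Apply the 42% decrease: $50115.81 × 0.58 = $29067.1698.
After the 41.4% increase: $29067.1698 × 1.414 = $41100.9780972.
29.5% increase: $41100.9780972 × 1.295 = $53225.766635874 ≈ $53225.77.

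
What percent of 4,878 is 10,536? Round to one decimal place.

216.0%

10,536 ÷ 4,878 ≈ 216.0%.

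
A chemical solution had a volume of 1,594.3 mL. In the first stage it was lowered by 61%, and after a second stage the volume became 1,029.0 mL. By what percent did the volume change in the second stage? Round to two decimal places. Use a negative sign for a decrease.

After the first stage: 1,594.3 × 0.39 = 621.777.
Second-stage multiplier: 1,029.0 ÷ 621.777 ≈ 1.654934.
That is a change of 65.49%.

65.49%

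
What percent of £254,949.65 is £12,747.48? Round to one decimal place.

£12,747.48 ÷ £254,949.65 ≈ 5.0%.

5.0%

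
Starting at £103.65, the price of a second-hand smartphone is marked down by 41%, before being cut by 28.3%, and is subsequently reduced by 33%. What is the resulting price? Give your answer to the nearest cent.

Apply the 41% decrease: £103.65 × 0.59 = £61.1535.
After the 28.3% decrease: £61.1535 × 0.717 = £43.8470595.
After the 33% decrease: £43.8470595 × 0.67 = £29.377529865 ≈ £29.38.

£29.38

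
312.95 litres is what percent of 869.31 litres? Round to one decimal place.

36.0%

312.95 litres ÷ 869.31 litres ≈ 36.0%.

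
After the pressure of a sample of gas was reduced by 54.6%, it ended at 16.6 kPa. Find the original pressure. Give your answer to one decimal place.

36.6 kPa

The overall multiplier applied was 0.454.
So the original pressure was 16.6 ÷ 0.454 ≈ 36.6 kPa.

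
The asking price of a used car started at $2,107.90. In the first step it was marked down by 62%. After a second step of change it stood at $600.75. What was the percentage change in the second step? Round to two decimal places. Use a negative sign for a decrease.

-25.00%

After the first step: $2,107.90 × 0.38 = $801.002.
Second-step multiplier: $600.75 ÷ $801.002 ≈ 0.749998.
That is a change of -25.00%.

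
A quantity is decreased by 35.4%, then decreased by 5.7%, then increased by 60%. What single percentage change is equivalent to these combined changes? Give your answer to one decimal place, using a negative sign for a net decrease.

-2.5%

A 35.4% decrease multiplies by 0.646.
Then a 5.7% decrease: 0.646 × 0.943 = 0.609178.
Then a 60% increase: 0.609178 × 1.6 = 0.9746848.
Overall factor 0.9746848, i.e. -2.5%.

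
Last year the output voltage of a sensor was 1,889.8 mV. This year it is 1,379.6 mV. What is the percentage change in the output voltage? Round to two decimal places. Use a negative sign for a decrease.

-27.00%

Change: 1,379.6 − 1,889.8 = -510.2.
Relative to the original: -510.2 ÷ 1,889.8 ≈ -27.00%.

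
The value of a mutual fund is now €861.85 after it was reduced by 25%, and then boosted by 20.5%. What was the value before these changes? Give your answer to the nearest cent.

The overall multiplier applied was 0.75 × 1.205 = 0.90375.
So the original value was €861.85 ÷ 0.90375 ≈ €953.64.

€953.64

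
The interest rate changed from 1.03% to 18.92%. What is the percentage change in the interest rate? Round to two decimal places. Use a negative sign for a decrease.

The change is 18.92 − 1.03 = 17.89 percentage points.
Relative to the original 1.03%, that is 17.89 ÷ 1.03 ≈ 1736.89%.

1736.89%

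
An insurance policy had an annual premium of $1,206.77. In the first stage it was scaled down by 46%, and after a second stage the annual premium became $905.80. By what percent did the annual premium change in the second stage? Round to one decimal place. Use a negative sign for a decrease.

After the first stage: $1,206.77 × 0.54 = $651.6558.
Second-stage multiplier: $905.80 ÷ $651.6558 ≈ 1.39.
That is a change of 39.0%.

39.0%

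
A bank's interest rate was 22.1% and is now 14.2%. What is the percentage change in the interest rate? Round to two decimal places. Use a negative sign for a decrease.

The change is 14.2 − 22.1 = -7.9 percentage points.
Relative to the original 22.1%, that is -7.9 ÷ 22.1 ≈ -35.75%.

-35.75%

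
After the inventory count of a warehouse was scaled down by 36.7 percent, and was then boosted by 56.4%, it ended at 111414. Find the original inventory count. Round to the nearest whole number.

Undoing the 56.4% increase: 111414 ÷ 1.564 ≈ 71236.57289.
Undoing the 36.7% decrease: 71236.57289 ÷ 0.633 ≈ 112538.

112538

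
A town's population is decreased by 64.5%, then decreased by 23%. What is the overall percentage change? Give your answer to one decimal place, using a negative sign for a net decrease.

-72.7%

The combined multiplier is 0.355 × 0.77 = 0.27335.
That corresponds to a decrease of 72.7%.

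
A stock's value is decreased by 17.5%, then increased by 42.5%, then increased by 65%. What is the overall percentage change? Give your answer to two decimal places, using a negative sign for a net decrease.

93.98%

The combined multiplier is 0.825 × 1.425 × 1.65 = 1.93978125.
That corresponds to an increase of 93.98%.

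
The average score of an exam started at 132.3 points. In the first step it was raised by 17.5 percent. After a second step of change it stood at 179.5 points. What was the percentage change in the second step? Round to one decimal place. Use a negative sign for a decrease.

After the first step: 132.3 × 1.175 = 155.4525.
Second-step multiplier: 179.5 ÷ 155.4525 ≈ 1.15469.
That is a change of 15.5%.

15.5%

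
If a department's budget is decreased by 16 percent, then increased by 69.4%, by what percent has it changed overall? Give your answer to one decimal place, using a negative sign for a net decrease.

A 16% decrease multiplies by 0.84.
Then a 69.4% increase: 0.84 × 1.694 = 1.42296.
Overall factor 1.42296, i.e. 42.3%.

42.3%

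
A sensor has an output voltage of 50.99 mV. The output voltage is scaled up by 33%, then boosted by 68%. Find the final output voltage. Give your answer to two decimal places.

113.93 mV

33% increase: 50.99 × 1.33 = 67.8167.
Apply the 68% increase: 67.8167 × 1.68 = 113.932056 ≈ 113.93.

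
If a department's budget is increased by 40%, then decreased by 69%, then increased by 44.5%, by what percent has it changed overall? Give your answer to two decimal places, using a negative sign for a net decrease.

The combined multiplier is 1.4 × 0.31 × 1.445 = 0.62713.
That corresponds to a decrease of 37.29%.

-37.29%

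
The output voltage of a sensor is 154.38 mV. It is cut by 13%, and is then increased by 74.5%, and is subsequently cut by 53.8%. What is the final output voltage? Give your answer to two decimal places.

Each change multiplies by a factor: 0.87 × 1.745 × 0.462 = 0.7013853.
154.38 × 0.7013853 = 108.279862614 ≈ 108.28.

108.28 mV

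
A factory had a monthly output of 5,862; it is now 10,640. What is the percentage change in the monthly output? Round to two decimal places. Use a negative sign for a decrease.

81.51%

Change: 10,640 − 5,862 = 4,778.
Relative to the original: 4,778 ÷ 5,862 ≈ 81.51%.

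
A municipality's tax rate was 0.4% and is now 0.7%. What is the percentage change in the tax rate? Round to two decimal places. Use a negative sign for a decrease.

The change is 0.7 − 0.4 = 0.3 percentage points.
Relative to the original 0.4%, that is 0.3 ÷ 0.4 = 75.00%.

75.00%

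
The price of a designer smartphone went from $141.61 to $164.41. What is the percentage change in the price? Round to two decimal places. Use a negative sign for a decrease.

16.10%

Change: $164.41 − $141.61 = $22.80.
Relative to the original: $22.80 ÷ $141.61 ≈ 16.10%.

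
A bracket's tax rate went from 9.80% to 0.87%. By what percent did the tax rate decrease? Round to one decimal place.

91.1%

The change is 0.87 − 9.80 = -8.93 percentage points.
Relative to the original 9.80%, that is -8.93 ÷ 9.80 ≈ -91.1%.
So the tax rate fell by 91.1%.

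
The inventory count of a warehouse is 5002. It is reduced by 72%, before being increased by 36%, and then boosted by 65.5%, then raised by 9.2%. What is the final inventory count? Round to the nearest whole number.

3442

Apply the 72% decrease: 5002 × 0.28 = 1400.56.
After the 36% increase: 1400.56 × 1.36 = 1904.7616.
65.5% increase: 1904.7616 × 1.655 = 3152.380448.
After the 9.2% increase: 3152.380448 × 1.092 = 3442.399449216 ≈ 3442.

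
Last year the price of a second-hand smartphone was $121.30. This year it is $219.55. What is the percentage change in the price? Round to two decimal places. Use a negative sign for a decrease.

81.00%

Change: $219.55 − $121.30 = $98.25.
Relative to the original: $98.25 ÷ $121.30 ≈ 81.00%.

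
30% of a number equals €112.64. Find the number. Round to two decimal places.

€375.47

€112.64 ÷ 0.3 ≈ €375.47.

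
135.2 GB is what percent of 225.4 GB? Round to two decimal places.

135.2 GB ÷ 225.4 GB ≈ 59.98%.

59.98%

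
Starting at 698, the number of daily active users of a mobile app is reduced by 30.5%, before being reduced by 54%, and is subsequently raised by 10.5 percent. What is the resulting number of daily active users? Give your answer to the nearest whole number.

Each change multiplies by a factor: 0.695 × 0.46 × 1.105 = 0.3532685.
698 × 0.3532685 = 246.581413 ≈ 247.

247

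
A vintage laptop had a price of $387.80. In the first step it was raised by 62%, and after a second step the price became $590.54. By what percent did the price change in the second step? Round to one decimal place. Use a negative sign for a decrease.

-6.0%

After the first step: $387.80 × 1.62 = $628.236.
Second-step multiplier: $590.54 ÷ $628.236 ≈ 0.94.
That is a change of -6.0%.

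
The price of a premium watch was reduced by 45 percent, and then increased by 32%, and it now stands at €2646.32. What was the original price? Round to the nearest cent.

€3645.07

Undoing the 32% increase: €2646.32 ÷ 1.32 ≈ €2004.787879.
Undoing the 45% decrease: €2004.787879 ÷ 0.55 ≈ €3645.07.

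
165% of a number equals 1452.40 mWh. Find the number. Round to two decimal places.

1452.40 mWh ÷ 1.65 ≈ 880.24 mWh.

880.24 mWh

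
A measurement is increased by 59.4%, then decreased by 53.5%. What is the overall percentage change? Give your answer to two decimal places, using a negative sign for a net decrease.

-25.88%

A 59.4% increase multiplies by 1.594.
Then a 53.5% decrease: 1.594 × 0.465 = 0.74121.
Overall factor 0.74121, i.e. -25.88%.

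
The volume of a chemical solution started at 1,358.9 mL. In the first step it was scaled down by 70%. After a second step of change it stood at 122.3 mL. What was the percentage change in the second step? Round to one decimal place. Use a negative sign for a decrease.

After the first step: 1,358.9 × 0.3 = 407.67.
Second-step multiplier: 122.3 ÷ 407.67 ≈ 0.3.
That is a change of -70.0%.

-70.0%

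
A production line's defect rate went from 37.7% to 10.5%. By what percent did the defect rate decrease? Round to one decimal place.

72.1%

The change is 10.5 − 37.7 = -27.2 percentage points.
Relative to the original 37.7%, that is -27.2 ÷ 37.7 ≈ -72.1%.
So the defect rate fell by 72.1%.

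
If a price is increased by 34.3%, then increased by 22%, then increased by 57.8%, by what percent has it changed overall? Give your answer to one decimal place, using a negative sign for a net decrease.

The combined multiplier is 1.343 × 1.22 × 1.578 = 2.58548988.
That corresponds to an increase of 158.5%.

158.5%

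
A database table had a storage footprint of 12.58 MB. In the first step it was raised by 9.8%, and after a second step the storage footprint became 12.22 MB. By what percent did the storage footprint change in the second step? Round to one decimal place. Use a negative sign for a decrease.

After the first step: 12.58 × 1.098 = 13.81284.
Second-step multiplier: 12.22 ÷ 13.81284 ≈ 0.88468.
That is a change of -11.5%.

-11.5%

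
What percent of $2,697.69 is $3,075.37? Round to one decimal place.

$3,075.37 ÷ $2,697.69 ≈ 114.0%.

114.0%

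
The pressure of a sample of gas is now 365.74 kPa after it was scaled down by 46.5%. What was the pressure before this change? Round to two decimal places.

683.63 kPa

The overall multiplier applied was 0.535.
So the original pressure was 365.74 ÷ 0.535 ≈ 683.63 kPa.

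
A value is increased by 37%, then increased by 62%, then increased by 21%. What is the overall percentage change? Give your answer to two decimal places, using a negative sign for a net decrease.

A 37% increase multiplies by 1.37.
Then a 62% increase: 1.37 × 1.62 = 2.2194.
Then a 21% increase: 2.2194 × 1.21 = 2.685474.
Overall factor 2.685474, i.e. 168.55%.

168.55%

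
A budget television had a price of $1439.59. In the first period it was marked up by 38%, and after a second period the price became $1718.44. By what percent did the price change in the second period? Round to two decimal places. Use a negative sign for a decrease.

After the first period: $1439.59 × 1.38 = $1986.6342.
Second-period multiplier: $1718.44 ÷ $1986.6342 ≈ 0.865001.
That is a change of -13.50%.

-13.50%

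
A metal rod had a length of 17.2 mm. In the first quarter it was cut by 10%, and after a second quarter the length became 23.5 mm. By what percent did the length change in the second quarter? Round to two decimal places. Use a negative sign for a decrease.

51.81%

After the first quarter: 17.2 × 0.9 = 15.48.
Second-quarter multiplier: 23.5 ÷ 15.48 ≈ 1.518088.
That is a change of 51.81%.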